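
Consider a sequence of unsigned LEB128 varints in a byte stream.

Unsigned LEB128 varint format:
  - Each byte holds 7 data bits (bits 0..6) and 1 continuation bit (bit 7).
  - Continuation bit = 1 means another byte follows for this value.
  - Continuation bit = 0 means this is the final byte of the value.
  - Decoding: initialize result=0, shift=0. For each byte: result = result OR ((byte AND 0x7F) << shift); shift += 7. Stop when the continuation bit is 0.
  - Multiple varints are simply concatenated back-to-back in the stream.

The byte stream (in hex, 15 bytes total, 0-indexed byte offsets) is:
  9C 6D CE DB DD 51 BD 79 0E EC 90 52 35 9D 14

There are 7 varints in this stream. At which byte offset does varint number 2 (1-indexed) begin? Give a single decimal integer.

  byte[0]=0x9C cont=1 payload=0x1C=28: acc |= 28<<0 -> acc=28 shift=7
  byte[1]=0x6D cont=0 payload=0x6D=109: acc |= 109<<7 -> acc=13980 shift=14 [end]
Varint 1: bytes[0:2] = 9C 6D -> value 13980 (2 byte(s))
  byte[2]=0xCE cont=1 payload=0x4E=78: acc |= 78<<0 -> acc=78 shift=7
  byte[3]=0xDB cont=1 payload=0x5B=91: acc |= 91<<7 -> acc=11726 shift=14
  byte[4]=0xDD cont=1 payload=0x5D=93: acc |= 93<<14 -> acc=1535438 shift=21
  byte[5]=0x51 cont=0 payload=0x51=81: acc |= 81<<21 -> acc=171404750 shift=28 [end]
Varint 2: bytes[2:6] = CE DB DD 51 -> value 171404750 (4 byte(s))
  byte[6]=0xBD cont=1 payload=0x3D=61: acc |= 61<<0 -> acc=61 shift=7
  byte[7]=0x79 cont=0 payload=0x79=121: acc |= 121<<7 -> acc=15549 shift=14 [end]
Varint 3: bytes[6:8] = BD 79 -> value 15549 (2 byte(s))
  byte[8]=0x0E cont=0 payload=0x0E=14: acc |= 14<<0 -> acc=14 shift=7 [end]
Varint 4: bytes[8:9] = 0E -> value 14 (1 byte(s))
  byte[9]=0xEC cont=1 payload=0x6C=108: acc |= 108<<0 -> acc=108 shift=7
  byte[10]=0x90 cont=1 payload=0x10=16: acc |= 16<<7 -> acc=2156 shift=14
  byte[11]=0x52 cont=0 payload=0x52=82: acc |= 82<<14 -> acc=1345644 shift=21 [end]
Varint 5: bytes[9:12] = EC 90 52 -> value 1345644 (3 byte(s))
  byte[12]=0x35 cont=0 payload=0x35=53: acc |= 53<<0 -> acc=53 shift=7 [end]
Varint 6: bytes[12:13] = 35 -> value 53 (1 byte(s))
  byte[13]=0x9D cont=1 payload=0x1D=29: acc |= 29<<0 -> acc=29 shift=7
  byte[14]=0x14 cont=0 payload=0x14=20: acc |= 20<<7 -> acc=2589 shift=14 [end]
Varint 7: bytes[13:15] = 9D 14 -> value 2589 (2 byte(s))

Answer: 2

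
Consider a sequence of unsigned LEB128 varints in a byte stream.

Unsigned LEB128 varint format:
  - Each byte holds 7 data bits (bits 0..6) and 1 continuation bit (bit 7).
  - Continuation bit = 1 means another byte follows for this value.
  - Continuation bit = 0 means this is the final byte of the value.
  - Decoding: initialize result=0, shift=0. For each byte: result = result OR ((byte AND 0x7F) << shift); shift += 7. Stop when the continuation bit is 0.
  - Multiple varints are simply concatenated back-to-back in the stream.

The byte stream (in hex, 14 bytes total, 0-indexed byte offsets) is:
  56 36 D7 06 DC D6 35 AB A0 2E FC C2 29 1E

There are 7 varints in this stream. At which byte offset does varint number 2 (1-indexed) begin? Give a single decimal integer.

Answer: 1

Derivation:
  byte[0]=0x56 cont=0 payload=0x56=86: acc |= 86<<0 -> acc=86 shift=7 [end]
Varint 1: bytes[0:1] = 56 -> value 86 (1 byte(s))
  byte[1]=0x36 cont=0 payload=0x36=54: acc |= 54<<0 -> acc=54 shift=7 [end]
Varint 2: bytes[1:2] = 36 -> value 54 (1 byte(s))
  byte[2]=0xD7 cont=1 payload=0x57=87: acc |= 87<<0 -> acc=87 shift=7
  byte[3]=0x06 cont=0 payload=0x06=6: acc |= 6<<7 -> acc=855 shift=14 [end]
Varint 3: bytes[2:4] = D7 06 -> value 855 (2 byte(s))
  byte[4]=0xDC cont=1 payload=0x5C=92: acc |= 92<<0 -> acc=92 shift=7
  byte[5]=0xD6 cont=1 payload=0x56=86: acc |= 86<<7 -> acc=11100 shift=14
  byte[6]=0x35 cont=0 payload=0x35=53: acc |= 53<<14 -> acc=879452 shift=21 [end]
Varint 4: bytes[4:7] = DC D6 35 -> value 879452 (3 byte(s))
  byte[7]=0xAB cont=1 payload=0x2B=43: acc |= 43<<0 -> acc=43 shift=7
  byte[8]=0xA0 cont=1 payload=0x20=32: acc |= 32<<7 -> acc=4139 shift=14
  byte[9]=0x2E cont=0 payload=0x2E=46: acc |= 46<<14 -> acc=757803 shift=21 [end]
Varint 5: bytes[7:10] = AB A0 2E -> value 757803 (3 byte(s))
  byte[10]=0xFC cont=1 payload=0x7C=124: acc |= 124<<0 -> acc=124 shift=7
  byte[11]=0xC2 cont=1 payload=0x42=66: acc |= 66<<7 -> acc=8572 shift=14
  byte[12]=0x29 cont=0 payload=0x29=41: acc |= 41<<14 -> acc=680316 shift=21 [end]
Varint 6: bytes[10:13] = FC C2 29 -> value 680316 (3 byte(s))
  byte[13]=0x1E cont=0 payload=0x1E=30: acc |= 30<<0 -> acc=30 shift=7 [end]
Varint 7: bytes[13:14] = 1E -> value 30 (1 byte(s))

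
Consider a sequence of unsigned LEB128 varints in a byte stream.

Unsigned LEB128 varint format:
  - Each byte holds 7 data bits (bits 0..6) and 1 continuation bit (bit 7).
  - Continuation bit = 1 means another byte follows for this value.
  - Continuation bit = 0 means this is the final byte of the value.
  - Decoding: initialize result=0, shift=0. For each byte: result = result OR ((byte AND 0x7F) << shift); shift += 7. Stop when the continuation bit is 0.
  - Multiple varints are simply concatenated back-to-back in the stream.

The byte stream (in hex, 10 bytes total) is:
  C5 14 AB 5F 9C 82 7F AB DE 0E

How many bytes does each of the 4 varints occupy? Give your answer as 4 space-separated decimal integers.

  byte[0]=0xC5 cont=1 payload=0x45=69: acc |= 69<<0 -> acc=69 shift=7
  byte[1]=0x14 cont=0 payload=0x14=20: acc |= 20<<7 -> acc=2629 shift=14 [end]
Varint 1: bytes[0:2] = C5 14 -> value 2629 (2 byte(s))
  byte[2]=0xAB cont=1 payload=0x2B=43: acc |= 43<<0 -> acc=43 shift=7
  byte[3]=0x5F cont=0 payload=0x5F=95: acc |= 95<<7 -> acc=12203 shift=14 [end]
Varint 2: bytes[2:4] = AB 5F -> value 12203 (2 byte(s))
  byte[4]=0x9C cont=1 payload=0x1C=28: acc |= 28<<0 -> acc=28 shift=7
  byte[5]=0x82 cont=1 payload=0x02=2: acc |= 2<<7 -> acc=284 shift=14
  byte[6]=0x7F cont=0 payload=0x7F=127: acc |= 127<<14 -> acc=2081052 shift=21 [end]
Varint 3: bytes[4:7] = 9C 82 7F -> value 2081052 (3 byte(s))
  byte[7]=0xAB cont=1 payload=0x2B=43: acc |= 43<<0 -> acc=43 shift=7
  byte[8]=0xDE cont=1 payload=0x5E=94: acc |= 94<<7 -> acc=12075 shift=14
  byte[9]=0x0E cont=0 payload=0x0E=14: acc |= 14<<14 -> acc=241451 shift=21 [end]
Varint 4: bytes[7:10] = AB DE 0E -> value 241451 (3 byte(s))

Answer: 2 2 3 3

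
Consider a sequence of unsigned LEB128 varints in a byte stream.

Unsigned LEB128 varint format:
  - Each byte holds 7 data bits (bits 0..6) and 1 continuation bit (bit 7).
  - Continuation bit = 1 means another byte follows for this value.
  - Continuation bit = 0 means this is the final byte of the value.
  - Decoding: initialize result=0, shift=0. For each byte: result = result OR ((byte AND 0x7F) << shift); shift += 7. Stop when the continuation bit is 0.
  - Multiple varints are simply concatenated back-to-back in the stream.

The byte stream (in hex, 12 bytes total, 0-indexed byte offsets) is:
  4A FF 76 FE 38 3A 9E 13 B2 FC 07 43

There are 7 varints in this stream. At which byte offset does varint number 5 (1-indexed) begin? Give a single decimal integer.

  byte[0]=0x4A cont=0 payload=0x4A=74: acc |= 74<<0 -> acc=74 shift=7 [end]
Varint 1: bytes[0:1] = 4A -> value 74 (1 byte(s))
  byte[1]=0xFF cont=1 payload=0x7F=127: acc |= 127<<0 -> acc=127 shift=7
  byte[2]=0x76 cont=0 payload=0x76=118: acc |= 118<<7 -> acc=15231 shift=14 [end]
Varint 2: bytes[1:3] = FF 76 -> value 15231 (2 byte(s))
  byte[3]=0xFE cont=1 payload=0x7E=126: acc |= 126<<0 -> acc=126 shift=7
  byte[4]=0x38 cont=0 payload=0x38=56: acc |= 56<<7 -> acc=7294 shift=14 [end]
Varint 3: bytes[3:5] = FE 38 -> value 7294 (2 byte(s))
  byte[5]=0x3A cont=0 payload=0x3A=58: acc |= 58<<0 -> acc=58 shift=7 [end]
Varint 4: bytes[5:6] = 3A -> value 58 (1 byte(s))
  byte[6]=0x9E cont=1 payload=0x1E=30: acc |= 30<<0 -> acc=30 shift=7
  byte[7]=0x13 cont=0 payload=0x13=19: acc |= 19<<7 -> acc=2462 shift=14 [end]
Varint 5: bytes[6:8] = 9E 13 -> value 2462 (2 byte(s))
  byte[8]=0xB2 cont=1 payload=0x32=50: acc |= 50<<0 -> acc=50 shift=7
  byte[9]=0xFC cont=1 payload=0x7C=124: acc |= 124<<7 -> acc=15922 shift=14
  byte[10]=0x07 cont=0 payload=0x07=7: acc |= 7<<14 -> acc=130610 shift=21 [end]
Varint 6: bytes[8:11] = B2 FC 07 -> value 130610 (3 byte(s))
  byte[11]=0x43 cont=0 payload=0x43=67: acc |= 67<<0 -> acc=67 shift=7 [end]
Varint 7: bytes[11:12] = 43 -> value 67 (1 byte(s))

Answer: 6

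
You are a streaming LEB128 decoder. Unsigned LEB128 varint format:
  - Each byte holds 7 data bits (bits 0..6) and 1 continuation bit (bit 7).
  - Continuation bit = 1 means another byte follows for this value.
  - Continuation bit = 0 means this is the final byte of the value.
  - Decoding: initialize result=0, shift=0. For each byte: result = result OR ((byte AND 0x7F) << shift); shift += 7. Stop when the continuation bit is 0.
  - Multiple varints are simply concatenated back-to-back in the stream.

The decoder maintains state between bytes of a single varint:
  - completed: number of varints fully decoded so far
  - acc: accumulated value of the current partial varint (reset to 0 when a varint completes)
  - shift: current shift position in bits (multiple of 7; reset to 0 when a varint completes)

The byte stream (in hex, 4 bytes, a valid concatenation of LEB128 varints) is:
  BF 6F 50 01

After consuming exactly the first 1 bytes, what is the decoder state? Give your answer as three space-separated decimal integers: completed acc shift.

byte[0]=0xBF cont=1 payload=0x3F: acc |= 63<<0 -> completed=0 acc=63 shift=7

Answer: 0 63 7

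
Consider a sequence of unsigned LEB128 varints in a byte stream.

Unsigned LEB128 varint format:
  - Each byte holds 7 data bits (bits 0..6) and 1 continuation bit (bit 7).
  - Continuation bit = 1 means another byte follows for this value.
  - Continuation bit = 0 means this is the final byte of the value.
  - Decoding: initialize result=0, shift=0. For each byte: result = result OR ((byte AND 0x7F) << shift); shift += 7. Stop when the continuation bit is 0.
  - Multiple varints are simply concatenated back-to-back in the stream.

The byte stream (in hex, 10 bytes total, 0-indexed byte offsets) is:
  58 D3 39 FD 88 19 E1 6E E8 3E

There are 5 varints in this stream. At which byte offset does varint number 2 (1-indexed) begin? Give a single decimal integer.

  byte[0]=0x58 cont=0 payload=0x58=88: acc |= 88<<0 -> acc=88 shift=7 [end]
Varint 1: bytes[0:1] = 58 -> value 88 (1 byte(s))
  byte[1]=0xD3 cont=1 payload=0x53=83: acc |= 83<<0 -> acc=83 shift=7
  byte[2]=0x39 cont=0 payload=0x39=57: acc |= 57<<7 -> acc=7379 shift=14 [end]
Varint 2: bytes[1:3] = D3 39 -> value 7379 (2 byte(s))
  byte[3]=0xFD cont=1 payload=0x7D=125: acc |= 125<<0 -> acc=125 shift=7
  byte[4]=0x88 cont=1 payload=0x08=8: acc |= 8<<7 -> acc=1149 shift=14
  byte[5]=0x19 cont=0 payload=0x19=25: acc |= 25<<14 -> acc=410749 shift=21 [end]
Varint 3: bytes[3:6] = FD 88 19 -> value 410749 (3 byte(s))
  byte[6]=0xE1 cont=1 payload=0x61=97: acc |= 97<<0 -> acc=97 shift=7
  byte[7]=0x6E cont=0 payload=0x6E=110: acc |= 110<<7 -> acc=14177 shift=14 [end]
Varint 4: bytes[6:8] = E1 6E -> value 14177 (2 byte(s))
  byte[8]=0xE8 cont=1 payload=0x68=104: acc |= 104<<0 -> acc=104 shift=7
  byte[9]=0x3E cont=0 payload=0x3E=62: acc |= 62<<7 -> acc=8040 shift=14 [end]
Varint 5: bytes[8:10] = E8 3E -> value 8040 (2 byte(s))

Answer: 1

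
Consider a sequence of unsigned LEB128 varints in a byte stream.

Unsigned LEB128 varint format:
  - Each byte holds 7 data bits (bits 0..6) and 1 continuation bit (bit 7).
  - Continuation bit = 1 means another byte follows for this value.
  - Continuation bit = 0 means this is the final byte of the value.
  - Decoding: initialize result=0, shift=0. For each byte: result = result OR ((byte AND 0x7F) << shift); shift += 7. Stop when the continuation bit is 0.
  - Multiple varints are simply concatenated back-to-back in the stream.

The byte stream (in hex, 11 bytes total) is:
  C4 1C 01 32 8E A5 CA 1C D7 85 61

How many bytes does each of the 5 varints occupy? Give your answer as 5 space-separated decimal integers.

  byte[0]=0xC4 cont=1 payload=0x44=68: acc |= 68<<0 -> acc=68 shift=7
  byte[1]=0x1C cont=0 payload=0x1C=28: acc |= 28<<7 -> acc=3652 shift=14 [end]
Varint 1: bytes[0:2] = C4 1C -> value 3652 (2 byte(s))
  byte[2]=0x01 cont=0 payload=0x01=1: acc |= 1<<0 -> acc=1 shift=7 [end]
Varint 2: bytes[2:3] = 01 -> value 1 (1 byte(s))
  byte[3]=0x32 cont=0 payload=0x32=50: acc |= 50<<0 -> acc=50 shift=7 [end]
Varint 3: bytes[3:4] = 32 -> value 50 (1 byte(s))
  byte[4]=0x8E cont=1 payload=0x0E=14: acc |= 14<<0 -> acc=14 shift=7
  byte[5]=0xA5 cont=1 payload=0x25=37: acc |= 37<<7 -> acc=4750 shift=14
  byte[6]=0xCA cont=1 payload=0x4A=74: acc |= 74<<14 -> acc=1217166 shift=21
  byte[7]=0x1C cont=0 payload=0x1C=28: acc |= 28<<21 -> acc=59937422 shift=28 [end]
Varint 4: bytes[4:8] = 8E A5 CA 1C -> value 59937422 (4 byte(s))
  byte[8]=0xD7 cont=1 payload=0x57=87: acc |= 87<<0 -> acc=87 shift=7
  byte[9]=0x85 cont=1 payload=0x05=5: acc |= 5<<7 -> acc=727 shift=14
  byte[10]=0x61 cont=0 payload=0x61=97: acc |= 97<<14 -> acc=1589975 shift=21 [end]
Varint 5: bytes[8:11] = D7 85 61 -> value 1589975 (3 byte(s))

Answer: 2 1 1 4 3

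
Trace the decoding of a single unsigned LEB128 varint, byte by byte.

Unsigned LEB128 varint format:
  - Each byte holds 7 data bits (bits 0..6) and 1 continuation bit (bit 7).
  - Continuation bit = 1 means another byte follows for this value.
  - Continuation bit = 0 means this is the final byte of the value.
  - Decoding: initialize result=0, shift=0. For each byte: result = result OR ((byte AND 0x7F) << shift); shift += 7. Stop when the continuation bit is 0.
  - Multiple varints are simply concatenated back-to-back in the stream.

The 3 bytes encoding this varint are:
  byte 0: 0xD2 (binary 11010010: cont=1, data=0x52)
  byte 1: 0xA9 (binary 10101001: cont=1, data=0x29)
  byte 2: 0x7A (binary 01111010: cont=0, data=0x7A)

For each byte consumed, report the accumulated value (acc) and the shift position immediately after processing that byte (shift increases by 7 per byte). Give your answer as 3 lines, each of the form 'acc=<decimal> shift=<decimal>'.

byte 0=0xD2: payload=0x52=82, contrib = 82<<0 = 82; acc -> 82, shift -> 7
byte 1=0xA9: payload=0x29=41, contrib = 41<<7 = 5248; acc -> 5330, shift -> 14
byte 2=0x7A: payload=0x7A=122, contrib = 122<<14 = 1998848; acc -> 2004178, shift -> 21

Answer: acc=82 shift=7
acc=5330 shift=14
acc=2004178 shift=21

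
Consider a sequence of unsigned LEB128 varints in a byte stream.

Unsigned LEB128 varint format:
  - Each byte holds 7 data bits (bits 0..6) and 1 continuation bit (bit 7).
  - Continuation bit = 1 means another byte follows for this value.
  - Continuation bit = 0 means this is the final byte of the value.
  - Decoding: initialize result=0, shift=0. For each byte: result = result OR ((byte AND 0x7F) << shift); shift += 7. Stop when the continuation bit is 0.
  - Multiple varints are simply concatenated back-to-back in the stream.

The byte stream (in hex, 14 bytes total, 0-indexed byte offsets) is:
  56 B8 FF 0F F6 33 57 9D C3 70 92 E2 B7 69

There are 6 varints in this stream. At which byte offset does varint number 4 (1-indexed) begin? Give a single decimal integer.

Answer: 6

Derivation:
  byte[0]=0x56 cont=0 payload=0x56=86: acc |= 86<<0 -> acc=86 shift=7 [end]
Varint 1: bytes[0:1] = 56 -> value 86 (1 byte(s))
  byte[1]=0xB8 cont=1 payload=0x38=56: acc |= 56<<0 -> acc=56 shift=7
  byte[2]=0xFF cont=1 payload=0x7F=127: acc |= 127<<7 -> acc=16312 shift=14
  byte[3]=0x0F cont=0 payload=0x0F=15: acc |= 15<<14 -> acc=262072 shift=21 [end]
Varint 2: bytes[1:4] = B8 FF 0F -> value 262072 (3 byte(s))
  byte[4]=0xF6 cont=1 payload=0x76=118: acc |= 118<<0 -> acc=118 shift=7
  byte[5]=0x33 cont=0 payload=0x33=51: acc |= 51<<7 -> acc=6646 shift=14 [end]
Varint 3: bytes[4:6] = F6 33 -> value 6646 (2 byte(s))
  byte[6]=0x57 cont=0 payload=0x57=87: acc |= 87<<0 -> acc=87 shift=7 [end]
Varint 4: bytes[6:7] = 57 -> value 87 (1 byte(s))
  byte[7]=0x9D cont=1 payload=0x1D=29: acc |= 29<<0 -> acc=29 shift=7
  byte[8]=0xC3 cont=1 payload=0x43=67: acc |= 67<<7 -> acc=8605 shift=14
  byte[9]=0x70 cont=0 payload=0x70=112: acc |= 112<<14 -> acc=1843613 shift=21 [end]
Varint 5: bytes[7:10] = 9D C3 70 -> value 1843613 (3 byte(s))
  byte[10]=0x92 cont=1 payload=0x12=18: acc |= 18<<0 -> acc=18 shift=7
  byte[11]=0xE2 cont=1 payload=0x62=98: acc |= 98<<7 -> acc=12562 shift=14
  byte[12]=0xB7 cont=1 payload=0x37=55: acc |= 55<<14 -> acc=913682 shift=21
  byte[13]=0x69 cont=0 payload=0x69=105: acc |= 105<<21 -> acc=221114642 shift=28 [end]
Varint 6: bytes[10:14] = 92 E2 B7 69 -> value 221114642 (4 byte(s))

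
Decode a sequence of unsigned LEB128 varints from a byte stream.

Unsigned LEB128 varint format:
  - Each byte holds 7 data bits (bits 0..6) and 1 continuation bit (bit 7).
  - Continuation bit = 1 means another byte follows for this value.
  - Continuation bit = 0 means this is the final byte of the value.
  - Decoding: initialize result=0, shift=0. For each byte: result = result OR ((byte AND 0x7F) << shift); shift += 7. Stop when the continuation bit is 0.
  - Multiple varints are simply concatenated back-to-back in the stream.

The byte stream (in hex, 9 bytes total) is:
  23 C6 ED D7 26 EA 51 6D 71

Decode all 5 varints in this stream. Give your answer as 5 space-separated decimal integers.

Answer: 35 81131206 10474 109 113

Derivation:
  byte[0]=0x23 cont=0 payload=0x23=35: acc |= 35<<0 -> acc=35 shift=7 [end]
Varint 1: bytes[0:1] = 23 -> value 35 (1 byte(s))
  byte[1]=0xC6 cont=1 payload=0x46=70: acc |= 70<<0 -> acc=70 shift=7
  byte[2]=0xED cont=1 payload=0x6D=109: acc |= 109<<7 -> acc=14022 shift=14
  byte[3]=0xD7 cont=1 payload=0x57=87: acc |= 87<<14 -> acc=1439430 shift=21
  byte[4]=0x26 cont=0 payload=0x26=38: acc |= 38<<21 -> acc=81131206 shift=28 [end]
Varint 2: bytes[1:5] = C6 ED D7 26 -> value 81131206 (4 byte(s))
  byte[5]=0xEA cont=1 payload=0x6A=106: acc |= 106<<0 -> acc=106 shift=7
  byte[6]=0x51 cont=0 payload=0x51=81: acc |= 81<<7 -> acc=10474 shift=14 [end]
Varint 3: bytes[5:7] = EA 51 -> value 10474 (2 byte(s))
  byte[7]=0x6D cont=0 payload=0x6D=109: acc |= 109<<0 -> acc=109 shift=7 [end]
Varint 4: bytes[7:8] = 6D -> value 109 (1 byte(s))
  byte[8]=0x71 cont=0 payload=0x71=113: acc |= 113<<0 -> acc=113 shift=7 [end]
Varint 5: bytes[8:9] = 71 -> value 113 (1 byte(s))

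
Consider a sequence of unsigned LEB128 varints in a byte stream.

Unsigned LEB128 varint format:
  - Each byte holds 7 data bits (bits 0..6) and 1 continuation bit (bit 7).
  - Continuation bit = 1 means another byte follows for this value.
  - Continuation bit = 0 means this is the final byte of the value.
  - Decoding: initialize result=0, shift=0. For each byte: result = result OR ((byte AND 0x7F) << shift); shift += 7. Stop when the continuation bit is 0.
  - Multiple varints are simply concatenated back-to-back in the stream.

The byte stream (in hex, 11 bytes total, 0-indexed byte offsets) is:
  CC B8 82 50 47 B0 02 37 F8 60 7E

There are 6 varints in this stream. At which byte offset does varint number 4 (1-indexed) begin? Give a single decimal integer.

  byte[0]=0xCC cont=1 payload=0x4C=76: acc |= 76<<0 -> acc=76 shift=7
  byte[1]=0xB8 cont=1 payload=0x38=56: acc |= 56<<7 -> acc=7244 shift=14
  byte[2]=0x82 cont=1 payload=0x02=2: acc |= 2<<14 -> acc=40012 shift=21
  byte[3]=0x50 cont=0 payload=0x50=80: acc |= 80<<21 -> acc=167812172 shift=28 [end]
Varint 1: bytes[0:4] = CC B8 82 50 -> value 167812172 (4 byte(s))
  byte[4]=0x47 cont=0 payload=0x47=71: acc |= 71<<0 -> acc=71 shift=7 [end]
Varint 2: bytes[4:5] = 47 -> value 71 (1 byte(s))
  byte[5]=0xB0 cont=1 payload=0x30=48: acc |= 48<<0 -> acc=48 shift=7
  byte[6]=0x02 cont=0 payload=0x02=2: acc |= 2<<7 -> acc=304 shift=14 [end]
Varint 3: bytes[5:7] = B0 02 -> value 304 (2 byte(s))
  byte[7]=0x37 cont=0 payload=0x37=55: acc |= 55<<0 -> acc=55 shift=7 [end]
Varint 4: bytes[7:8] = 37 -> value 55 (1 byte(s))
  byte[8]=0xF8 cont=1 payload=0x78=120: acc |= 120<<0 -> acc=120 shift=7
  byte[9]=0x60 cont=0 payload=0x60=96: acc |= 96<<7 -> acc=12408 shift=14 [end]
Varint 5: bytes[8:10] = F8 60 -> value 12408 (2 byte(s))
  byte[10]=0x7E cont=0 payload=0x7E=126: acc |= 126<<0 -> acc=126 shift=7 [end]
Varint 6: bytes[10:11] = 7E -> value 126 (1 byte(s))

Answer: 7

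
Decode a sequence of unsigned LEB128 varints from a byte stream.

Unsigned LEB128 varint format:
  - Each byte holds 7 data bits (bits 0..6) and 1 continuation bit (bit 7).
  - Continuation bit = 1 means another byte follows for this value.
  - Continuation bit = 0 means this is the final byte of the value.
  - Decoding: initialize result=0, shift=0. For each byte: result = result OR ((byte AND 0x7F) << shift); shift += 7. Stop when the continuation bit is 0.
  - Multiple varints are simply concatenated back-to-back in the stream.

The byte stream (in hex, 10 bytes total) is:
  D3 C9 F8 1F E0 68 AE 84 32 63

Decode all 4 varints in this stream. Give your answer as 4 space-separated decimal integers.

  byte[0]=0xD3 cont=1 payload=0x53=83: acc |= 83<<0 -> acc=83 shift=7
  byte[1]=0xC9 cont=1 payload=0x49=73: acc |= 73<<7 -> acc=9427 shift=14
  byte[2]=0xF8 cont=1 payload=0x78=120: acc |= 120<<14 -> acc=1975507 shift=21
  byte[3]=0x1F cont=0 payload=0x1F=31: acc |= 31<<21 -> acc=66987219 shift=28 [end]
Varint 1: bytes[0:4] = D3 C9 F8 1F -> value 66987219 (4 byte(s))
  byte[4]=0xE0 cont=1 payload=0x60=96: acc |= 96<<0 -> acc=96 shift=7
  byte[5]=0x68 cont=0 payload=0x68=104: acc |= 104<<7 -> acc=13408 shift=14 [end]
Varint 2: bytes[4:6] = E0 68 -> value 13408 (2 byte(s))
  byte[6]=0xAE cont=1 payload=0x2E=46: acc |= 46<<0 -> acc=46 shift=7
  byte[7]=0x84 cont=1 payload=0x04=4: acc |= 4<<7 -> acc=558 shift=14
  byte[8]=0x32 cont=0 payload=0x32=50: acc |= 50<<14 -> acc=819758 shift=21 [end]
Varint 3: bytes[6:9] = AE 84 32 -> value 819758 (3 byte(s))
  byte[9]=0x63 cont=0 payload=0x63=99: acc |= 99<<0 -> acc=99 shift=7 [end]
Varint 4: bytes[9:10] = 63 -> value 99 (1 byte(s))

Answer: 66987219 13408 819758 99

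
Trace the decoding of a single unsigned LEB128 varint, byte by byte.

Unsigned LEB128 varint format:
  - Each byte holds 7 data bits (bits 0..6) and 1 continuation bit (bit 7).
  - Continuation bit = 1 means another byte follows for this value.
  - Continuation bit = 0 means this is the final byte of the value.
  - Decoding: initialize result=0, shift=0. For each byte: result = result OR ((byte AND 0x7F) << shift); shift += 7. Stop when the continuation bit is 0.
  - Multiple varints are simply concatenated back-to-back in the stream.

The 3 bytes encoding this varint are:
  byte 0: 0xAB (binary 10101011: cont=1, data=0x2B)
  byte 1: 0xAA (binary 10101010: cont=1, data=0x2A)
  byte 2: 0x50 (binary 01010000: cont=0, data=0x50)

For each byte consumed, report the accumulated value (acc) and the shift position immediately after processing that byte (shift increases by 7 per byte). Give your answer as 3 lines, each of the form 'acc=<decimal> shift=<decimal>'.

byte 0=0xAB: payload=0x2B=43, contrib = 43<<0 = 43; acc -> 43, shift -> 7
byte 1=0xAA: payload=0x2A=42, contrib = 42<<7 = 5376; acc -> 5419, shift -> 14
byte 2=0x50: payload=0x50=80, contrib = 80<<14 = 1310720; acc -> 1316139, shift -> 21

Answer: acc=43 shift=7
acc=5419 shift=14
acc=1316139 shift=21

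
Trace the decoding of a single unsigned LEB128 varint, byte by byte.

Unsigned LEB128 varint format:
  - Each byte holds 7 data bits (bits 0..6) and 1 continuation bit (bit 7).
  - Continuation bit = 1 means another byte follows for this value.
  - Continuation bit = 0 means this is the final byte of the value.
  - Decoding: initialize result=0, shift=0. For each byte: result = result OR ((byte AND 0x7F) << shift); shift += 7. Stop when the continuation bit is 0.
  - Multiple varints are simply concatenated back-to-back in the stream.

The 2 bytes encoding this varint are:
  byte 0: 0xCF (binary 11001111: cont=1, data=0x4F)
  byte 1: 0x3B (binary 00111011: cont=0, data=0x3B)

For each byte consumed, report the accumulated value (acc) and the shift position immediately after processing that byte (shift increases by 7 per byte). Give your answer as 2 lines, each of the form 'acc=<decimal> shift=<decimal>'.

Answer: acc=79 shift=7
acc=7631 shift=14

Derivation:
byte 0=0xCF: payload=0x4F=79, contrib = 79<<0 = 79; acc -> 79, shift -> 7
byte 1=0x3B: payload=0x3B=59, contrib = 59<<7 = 7552; acc -> 7631, shift -> 14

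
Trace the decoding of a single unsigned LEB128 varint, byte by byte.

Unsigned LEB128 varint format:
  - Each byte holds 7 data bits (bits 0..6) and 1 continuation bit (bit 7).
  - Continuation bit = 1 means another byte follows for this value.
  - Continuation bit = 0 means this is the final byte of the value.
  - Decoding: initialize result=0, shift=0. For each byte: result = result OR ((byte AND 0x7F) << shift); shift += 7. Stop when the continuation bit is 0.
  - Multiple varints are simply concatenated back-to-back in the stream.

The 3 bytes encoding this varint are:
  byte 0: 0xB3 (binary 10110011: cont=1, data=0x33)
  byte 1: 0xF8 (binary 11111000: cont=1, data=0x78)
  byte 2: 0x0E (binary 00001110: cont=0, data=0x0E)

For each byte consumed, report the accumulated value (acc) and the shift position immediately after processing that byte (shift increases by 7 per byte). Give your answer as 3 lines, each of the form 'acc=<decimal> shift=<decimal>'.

Answer: acc=51 shift=7
acc=15411 shift=14
acc=244787 shift=21

Derivation:
byte 0=0xB3: payload=0x33=51, contrib = 51<<0 = 51; acc -> 51, shift -> 7
byte 1=0xF8: payload=0x78=120, contrib = 120<<7 = 15360; acc -> 15411, shift -> 14
byte 2=0x0E: payload=0x0E=14, contrib = 14<<14 = 229376; acc -> 244787, shift -> 21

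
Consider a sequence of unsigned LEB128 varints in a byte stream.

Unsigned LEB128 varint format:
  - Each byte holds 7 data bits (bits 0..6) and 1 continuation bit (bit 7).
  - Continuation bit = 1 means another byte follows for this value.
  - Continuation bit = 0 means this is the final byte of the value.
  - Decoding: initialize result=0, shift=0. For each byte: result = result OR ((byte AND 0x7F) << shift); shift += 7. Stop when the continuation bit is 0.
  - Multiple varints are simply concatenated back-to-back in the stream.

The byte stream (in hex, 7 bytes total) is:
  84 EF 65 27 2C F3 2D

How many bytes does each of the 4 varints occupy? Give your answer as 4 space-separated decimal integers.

Answer: 3 1 1 2

Derivation:
  byte[0]=0x84 cont=1 payload=0x04=4: acc |= 4<<0 -> acc=4 shift=7
  byte[1]=0xEF cont=1 payload=0x6F=111: acc |= 111<<7 -> acc=14212 shift=14
  byte[2]=0x65 cont=0 payload=0x65=101: acc |= 101<<14 -> acc=1668996 shift=21 [end]
Varint 1: bytes[0:3] = 84 EF 65 -> value 1668996 (3 byte(s))
  byte[3]=0x27 cont=0 payload=0x27=39: acc |= 39<<0 -> acc=39 shift=7 [end]
Varint 2: bytes[3:4] = 27 -> value 39 (1 byte(s))
  byte[4]=0x2C cont=0 payload=0x2C=44: acc |= 44<<0 -> acc=44 shift=7 [end]
Varint 3: bytes[4:5] = 2C -> value 44 (1 byte(s))
  byte[5]=0xF3 cont=1 payload=0x73=115: acc |= 115<<0 -> acc=115 shift=7
  byte[6]=0x2D cont=0 payload=0x2D=45: acc |= 45<<7 -> acc=5875 shift=14 [end]
Varint 4: bytes[5:7] = F3 2D -> value 5875 (2 byte(s))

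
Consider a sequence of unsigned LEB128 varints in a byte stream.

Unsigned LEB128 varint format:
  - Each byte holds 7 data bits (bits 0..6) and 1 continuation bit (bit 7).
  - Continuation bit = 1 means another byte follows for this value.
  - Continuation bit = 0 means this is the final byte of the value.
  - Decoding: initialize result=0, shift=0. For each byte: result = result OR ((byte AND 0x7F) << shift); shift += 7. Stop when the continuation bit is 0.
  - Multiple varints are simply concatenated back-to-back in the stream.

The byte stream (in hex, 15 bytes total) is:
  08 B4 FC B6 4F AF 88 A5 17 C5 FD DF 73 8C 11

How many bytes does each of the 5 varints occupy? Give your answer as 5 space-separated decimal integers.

Answer: 1 4 4 4 2

Derivation:
  byte[0]=0x08 cont=0 payload=0x08=8: acc |= 8<<0 -> acc=8 shift=7 [end]
Varint 1: bytes[0:1] = 08 -> value 8 (1 byte(s))
  byte[1]=0xB4 cont=1 payload=0x34=52: acc |= 52<<0 -> acc=52 shift=7
  byte[2]=0xFC cont=1 payload=0x7C=124: acc |= 124<<7 -> acc=15924 shift=14
  byte[3]=0xB6 cont=1 payload=0x36=54: acc |= 54<<14 -> acc=900660 shift=21
  byte[4]=0x4F cont=0 payload=0x4F=79: acc |= 79<<21 -> acc=166575668 shift=28 [end]
Varint 2: bytes[1:5] = B4 FC B6 4F -> value 166575668 (4 byte(s))
  byte[5]=0xAF cont=1 payload=0x2F=47: acc |= 47<<0 -> acc=47 shift=7
  byte[6]=0x88 cont=1 payload=0x08=8: acc |= 8<<7 -> acc=1071 shift=14
  byte[7]=0xA5 cont=1 payload=0x25=37: acc |= 37<<14 -> acc=607279 shift=21
  byte[8]=0x17 cont=0 payload=0x17=23: acc |= 23<<21 -> acc=48841775 shift=28 [end]
Varint 3: bytes[5:9] = AF 88 A5 17 -> value 48841775 (4 byte(s))
  byte[9]=0xC5 cont=1 payload=0x45=69: acc |= 69<<0 -> acc=69 shift=7
  byte[10]=0xFD cont=1 payload=0x7D=125: acc |= 125<<7 -> acc=16069 shift=14
  byte[11]=0xDF cont=1 payload=0x5F=95: acc |= 95<<14 -> acc=1572549 shift=21
  byte[12]=0x73 cont=0 payload=0x73=115: acc |= 115<<21 -> acc=242745029 shift=28 [end]
Varint 4: bytes[9:13] = C5 FD DF 73 -> value 242745029 (4 byte(s))
  byte[13]=0x8C cont=1 payload=0x0C=12: acc |= 12<<0 -> acc=12 shift=7
  byte[14]=0x11 cont=0 payload=0x11=17: acc |= 17<<7 -> acc=2188 shift=14 [end]
Varint 5: bytes[13:15] = 8C 11 -> value 2188 (2 byte(s))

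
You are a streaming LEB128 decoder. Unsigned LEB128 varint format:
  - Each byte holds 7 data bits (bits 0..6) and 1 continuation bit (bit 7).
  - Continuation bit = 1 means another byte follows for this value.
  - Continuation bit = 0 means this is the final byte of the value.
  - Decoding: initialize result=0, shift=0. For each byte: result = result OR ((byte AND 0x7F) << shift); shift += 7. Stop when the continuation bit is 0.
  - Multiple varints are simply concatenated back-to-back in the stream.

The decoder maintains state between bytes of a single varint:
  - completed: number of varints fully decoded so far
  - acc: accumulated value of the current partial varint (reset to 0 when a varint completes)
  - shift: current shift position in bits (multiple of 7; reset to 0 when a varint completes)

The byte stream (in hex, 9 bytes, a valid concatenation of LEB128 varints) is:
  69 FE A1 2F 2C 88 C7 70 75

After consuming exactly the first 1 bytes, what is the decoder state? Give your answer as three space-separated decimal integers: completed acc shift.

Answer: 1 0 0

Derivation:
byte[0]=0x69 cont=0 payload=0x69: varint #1 complete (value=105); reset -> completed=1 acc=0 shift=0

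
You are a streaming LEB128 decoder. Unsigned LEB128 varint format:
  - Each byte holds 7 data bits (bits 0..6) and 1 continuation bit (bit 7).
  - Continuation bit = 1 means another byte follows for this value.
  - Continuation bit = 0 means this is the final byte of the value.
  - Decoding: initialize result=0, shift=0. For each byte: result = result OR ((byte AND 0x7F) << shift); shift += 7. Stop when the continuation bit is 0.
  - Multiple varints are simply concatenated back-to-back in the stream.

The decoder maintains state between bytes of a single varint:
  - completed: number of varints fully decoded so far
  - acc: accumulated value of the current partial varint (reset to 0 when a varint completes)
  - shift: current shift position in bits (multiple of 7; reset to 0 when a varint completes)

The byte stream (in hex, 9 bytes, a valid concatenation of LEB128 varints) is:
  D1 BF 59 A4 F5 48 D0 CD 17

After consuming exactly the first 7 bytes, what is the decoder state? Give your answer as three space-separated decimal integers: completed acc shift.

Answer: 2 80 7

Derivation:
byte[0]=0xD1 cont=1 payload=0x51: acc |= 81<<0 -> completed=0 acc=81 shift=7
byte[1]=0xBF cont=1 payload=0x3F: acc |= 63<<7 -> completed=0 acc=8145 shift=14
byte[2]=0x59 cont=0 payload=0x59: varint #1 complete (value=1466321); reset -> completed=1 acc=0 shift=0
byte[3]=0xA4 cont=1 payload=0x24: acc |= 36<<0 -> completed=1 acc=36 shift=7
byte[4]=0xF5 cont=1 payload=0x75: acc |= 117<<7 -> completed=1 acc=15012 shift=14
byte[5]=0x48 cont=0 payload=0x48: varint #2 complete (value=1194660); reset -> completed=2 acc=0 shift=0
byte[6]=0xD0 cont=1 payload=0x50: acc |= 80<<0 -> completed=2 acc=80 shift=7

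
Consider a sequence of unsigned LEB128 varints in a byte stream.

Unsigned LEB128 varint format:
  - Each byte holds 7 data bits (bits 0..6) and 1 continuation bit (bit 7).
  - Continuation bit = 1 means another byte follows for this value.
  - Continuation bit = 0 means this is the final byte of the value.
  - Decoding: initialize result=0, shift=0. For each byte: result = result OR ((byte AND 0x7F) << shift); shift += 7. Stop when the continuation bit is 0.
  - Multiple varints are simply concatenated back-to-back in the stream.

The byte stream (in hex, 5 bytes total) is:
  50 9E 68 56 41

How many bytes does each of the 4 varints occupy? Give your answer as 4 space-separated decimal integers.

Answer: 1 2 1 1

Derivation:
  byte[0]=0x50 cont=0 payload=0x50=80: acc |= 80<<0 -> acc=80 shift=7 [end]
Varint 1: bytes[0:1] = 50 -> value 80 (1 byte(s))
  byte[1]=0x9E cont=1 payload=0x1E=30: acc |= 30<<0 -> acc=30 shift=7
  byte[2]=0x68 cont=0 payload=0x68=104: acc |= 104<<7 -> acc=13342 shift=14 [end]
Varint 2: bytes[1:3] = 9E 68 -> value 13342 (2 byte(s))
  byte[3]=0x56 cont=0 payload=0x56=86: acc |= 86<<0 -> acc=86 shift=7 [end]
Varint 3: bytes[3:4] = 56 -> value 86 (1 byte(s))
  byte[4]=0x41 cont=0 payload=0x41=65: acc |= 65<<0 -> acc=65 shift=7 [end]
Varint 4: bytes[4:5] = 41 -> value 65 (1 byte(s))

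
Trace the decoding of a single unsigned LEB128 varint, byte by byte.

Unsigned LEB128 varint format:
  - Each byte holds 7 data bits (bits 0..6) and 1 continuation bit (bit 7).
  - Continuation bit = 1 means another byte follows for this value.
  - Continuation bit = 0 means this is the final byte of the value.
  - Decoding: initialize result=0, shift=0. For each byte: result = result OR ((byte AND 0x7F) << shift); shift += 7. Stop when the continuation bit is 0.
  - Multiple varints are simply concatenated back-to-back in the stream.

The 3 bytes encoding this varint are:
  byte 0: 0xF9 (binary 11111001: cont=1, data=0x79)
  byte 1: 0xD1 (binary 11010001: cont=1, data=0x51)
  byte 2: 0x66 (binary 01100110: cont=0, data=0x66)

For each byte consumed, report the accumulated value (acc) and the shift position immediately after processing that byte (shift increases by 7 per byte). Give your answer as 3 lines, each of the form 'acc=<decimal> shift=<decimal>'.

byte 0=0xF9: payload=0x79=121, contrib = 121<<0 = 121; acc -> 121, shift -> 7
byte 1=0xD1: payload=0x51=81, contrib = 81<<7 = 10368; acc -> 10489, shift -> 14
byte 2=0x66: payload=0x66=102, contrib = 102<<14 = 1671168; acc -> 1681657, shift -> 21

Answer: acc=121 shift=7
acc=10489 shift=14
acc=1681657 shift=21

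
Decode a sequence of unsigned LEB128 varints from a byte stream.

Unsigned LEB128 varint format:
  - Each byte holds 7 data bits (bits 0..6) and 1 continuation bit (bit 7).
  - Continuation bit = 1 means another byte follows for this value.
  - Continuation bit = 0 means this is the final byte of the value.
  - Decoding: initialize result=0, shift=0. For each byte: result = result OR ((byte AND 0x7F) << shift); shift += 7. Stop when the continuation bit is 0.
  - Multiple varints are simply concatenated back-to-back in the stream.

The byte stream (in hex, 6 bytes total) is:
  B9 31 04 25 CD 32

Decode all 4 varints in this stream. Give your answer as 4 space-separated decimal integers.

  byte[0]=0xB9 cont=1 payload=0x39=57: acc |= 57<<0 -> acc=57 shift=7
  byte[1]=0x31 cont=0 payload=0x31=49: acc |= 49<<7 -> acc=6329 shift=14 [end]
Varint 1: bytes[0:2] = B9 31 -> value 6329 (2 byte(s))
  byte[2]=0x04 cont=0 payload=0x04=4: acc |= 4<<0 -> acc=4 shift=7 [end]
Varint 2: bytes[2:3] = 04 -> value 4 (1 byte(s))
  byte[3]=0x25 cont=0 payload=0x25=37: acc |= 37<<0 -> acc=37 shift=7 [end]
Varint 3: bytes[3:4] = 25 -> value 37 (1 byte(s))
  byte[4]=0xCD cont=1 payload=0x4D=77: acc |= 77<<0 -> acc=77 shift=7
  byte[5]=0x32 cont=0 payload=0x32=50: acc |= 50<<7 -> acc=6477 shift=14 [end]
Varint 4: bytes[4:6] = CD 32 -> value 6477 (2 byte(s))

Answer: 6329 4 37 6477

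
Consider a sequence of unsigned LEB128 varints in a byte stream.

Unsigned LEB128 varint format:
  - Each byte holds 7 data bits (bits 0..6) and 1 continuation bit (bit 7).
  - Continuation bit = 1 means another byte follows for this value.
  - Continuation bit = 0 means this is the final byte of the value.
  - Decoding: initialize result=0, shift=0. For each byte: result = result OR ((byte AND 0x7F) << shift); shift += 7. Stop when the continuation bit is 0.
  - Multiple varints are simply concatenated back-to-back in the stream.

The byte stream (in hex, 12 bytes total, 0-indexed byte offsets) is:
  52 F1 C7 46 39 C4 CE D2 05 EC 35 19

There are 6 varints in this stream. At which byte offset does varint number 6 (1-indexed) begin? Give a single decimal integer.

Answer: 11

Derivation:
  byte[0]=0x52 cont=0 payload=0x52=82: acc |= 82<<0 -> acc=82 shift=7 [end]
Varint 1: bytes[0:1] = 52 -> value 82 (1 byte(s))
  byte[1]=0xF1 cont=1 payload=0x71=113: acc |= 113<<0 -> acc=113 shift=7
  byte[2]=0xC7 cont=1 payload=0x47=71: acc |= 71<<7 -> acc=9201 shift=14
  byte[3]=0x46 cont=0 payload=0x46=70: acc |= 70<<14 -> acc=1156081 shift=21 [end]
Varint 2: bytes[1:4] = F1 C7 46 -> value 1156081 (3 byte(s))
  byte[4]=0x39 cont=0 payload=0x39=57: acc |= 57<<0 -> acc=57 shift=7 [end]
Varint 3: bytes[4:5] = 39 -> value 57 (1 byte(s))
  byte[5]=0xC4 cont=1 payload=0x44=68: acc |= 68<<0 -> acc=68 shift=7
  byte[6]=0xCE cont=1 payload=0x4E=78: acc |= 78<<7 -> acc=10052 shift=14
  byte[7]=0xD2 cont=1 payload=0x52=82: acc |= 82<<14 -> acc=1353540 shift=21
  byte[8]=0x05 cont=0 payload=0x05=5: acc |= 5<<21 -> acc=11839300 shift=28 [end]
Varint 4: bytes[5:9] = C4 CE D2 05 -> value 11839300 (4 byte(s))
  byte[9]=0xEC cont=1 payload=0x6C=108: acc |= 108<<0 -> acc=108 shift=7
  byte[10]=0x35 cont=0 payload=0x35=53: acc |= 53<<7 -> acc=6892 shift=14 [end]
Varint 5: bytes[9:11] = EC 35 -> value 6892 (2 byte(s))
  byte[11]=0x19 cont=0 payload=0x19=25: acc |= 25<<0 -> acc=25 shift=7 [end]
Varint 6: bytes[11:12] = 19 -> value 25 (1 byte(s))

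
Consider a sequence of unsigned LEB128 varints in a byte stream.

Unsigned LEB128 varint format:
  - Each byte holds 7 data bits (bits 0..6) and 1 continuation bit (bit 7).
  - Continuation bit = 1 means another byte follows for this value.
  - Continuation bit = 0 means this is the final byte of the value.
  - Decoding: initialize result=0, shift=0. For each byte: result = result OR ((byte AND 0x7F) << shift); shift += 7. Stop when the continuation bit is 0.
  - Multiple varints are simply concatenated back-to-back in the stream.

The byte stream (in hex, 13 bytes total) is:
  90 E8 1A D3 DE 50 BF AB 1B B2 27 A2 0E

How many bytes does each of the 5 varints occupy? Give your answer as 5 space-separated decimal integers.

Answer: 3 3 3 2 2

Derivation:
  byte[0]=0x90 cont=1 payload=0x10=16: acc |= 16<<0 -> acc=16 shift=7
  byte[1]=0xE8 cont=1 payload=0x68=104: acc |= 104<<7 -> acc=13328 shift=14
  byte[2]=0x1A cont=0 payload=0x1A=26: acc |= 26<<14 -> acc=439312 shift=21 [end]
Varint 1: bytes[0:3] = 90 E8 1A -> value 439312 (3 byte(s))
  byte[3]=0xD3 cont=1 payload=0x53=83: acc |= 83<<0 -> acc=83 shift=7
  byte[4]=0xDE cont=1 payload=0x5E=94: acc |= 94<<7 -> acc=12115 shift=14
  byte[5]=0x50 cont=0 payload=0x50=80: acc |= 80<<14 -> acc=1322835 shift=21 [end]
Varint 2: bytes[3:6] = D3 DE 50 -> value 1322835 (3 byte(s))
  byte[6]=0xBF cont=1 payload=0x3F=63: acc |= 63<<0 -> acc=63 shift=7
  byte[7]=0xAB cont=1 payload=0x2B=43: acc |= 43<<7 -> acc=5567 shift=14
  byte[8]=0x1B cont=0 payload=0x1B=27: acc |= 27<<14 -> acc=447935 shift=21 [end]
Varint 3: bytes[6:9] = BF AB 1B -> value 447935 (3 byte(s))
  byte[9]=0xB2 cont=1 payload=0x32=50: acc |= 50<<0 -> acc=50 shift=7
  byte[10]=0x27 cont=0 payload=0x27=39: acc |= 39<<7 -> acc=5042 shift=14 [end]
Varint 4: bytes[9:11] = B2 27 -> value 5042 (2 byte(s))
  byte[11]=0xA2 cont=1 payload=0x22=34: acc |= 34<<0 -> acc=34 shift=7
  byte[12]=0x0E cont=0 payload=0x0E=14: acc |= 14<<7 -> acc=1826 shift=14 [end]
Varint 5: bytes[11:13] = A2 0E -> value 1826 (2 byte(s))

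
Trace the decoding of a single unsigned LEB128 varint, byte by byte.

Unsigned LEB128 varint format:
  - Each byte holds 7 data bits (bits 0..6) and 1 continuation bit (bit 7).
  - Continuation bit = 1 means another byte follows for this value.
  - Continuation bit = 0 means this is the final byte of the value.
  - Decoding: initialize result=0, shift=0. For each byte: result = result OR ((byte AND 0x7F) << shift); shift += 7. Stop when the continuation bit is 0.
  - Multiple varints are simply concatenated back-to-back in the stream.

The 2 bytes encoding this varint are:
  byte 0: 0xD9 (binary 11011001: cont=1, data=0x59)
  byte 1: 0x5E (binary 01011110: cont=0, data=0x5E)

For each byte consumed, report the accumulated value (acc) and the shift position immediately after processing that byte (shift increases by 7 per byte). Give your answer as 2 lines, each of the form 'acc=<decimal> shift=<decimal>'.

byte 0=0xD9: payload=0x59=89, contrib = 89<<0 = 89; acc -> 89, shift -> 7
byte 1=0x5E: payload=0x5E=94, contrib = 94<<7 = 12032; acc -> 12121, shift -> 14

Answer: acc=89 shift=7
acc=12121 shift=14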